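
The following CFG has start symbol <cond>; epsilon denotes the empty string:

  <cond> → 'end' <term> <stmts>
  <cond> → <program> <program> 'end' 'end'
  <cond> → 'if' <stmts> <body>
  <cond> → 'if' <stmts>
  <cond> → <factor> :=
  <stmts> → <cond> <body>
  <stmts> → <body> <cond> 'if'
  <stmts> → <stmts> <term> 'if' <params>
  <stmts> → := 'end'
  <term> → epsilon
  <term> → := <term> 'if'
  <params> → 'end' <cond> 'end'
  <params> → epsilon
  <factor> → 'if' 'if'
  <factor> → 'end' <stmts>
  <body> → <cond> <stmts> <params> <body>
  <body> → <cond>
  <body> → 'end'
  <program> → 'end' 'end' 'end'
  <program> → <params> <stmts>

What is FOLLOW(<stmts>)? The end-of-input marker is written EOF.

In <cond> → 'end' <term> <stmts>: <stmts> is at the end, add FOLLOW(<cond>) = { EOF, 'end', 'if', := }.
In <cond> → 'if' <stmts> <body>: add FIRST(<body>) = { 'end', 'if', := }.
In <cond> → 'if' <stmts>: <stmts> is at the end, add FOLLOW(<cond>) = { EOF, 'end', 'if', := }.
In <stmts> → <stmts> <term> 'if' <params>: add FIRST(<term> 'if' <params>) = { 'if', := }.
In <factor> → 'end' <stmts>: <stmts> is at the end, add FOLLOW(<factor>) = { := }.
In <body> → <cond> <stmts> <params> <body>: add FIRST(<params> <body>) = { 'end', 'if', := }.
In <program> → <params> <stmts>: <stmts> is at the end, add FOLLOW(<program>) = { 'end', 'if', := }.
Union: FOLLOW(<stmts>) = { EOF, 'end', 'if', := }.

{ EOF, 'end', 'if', := }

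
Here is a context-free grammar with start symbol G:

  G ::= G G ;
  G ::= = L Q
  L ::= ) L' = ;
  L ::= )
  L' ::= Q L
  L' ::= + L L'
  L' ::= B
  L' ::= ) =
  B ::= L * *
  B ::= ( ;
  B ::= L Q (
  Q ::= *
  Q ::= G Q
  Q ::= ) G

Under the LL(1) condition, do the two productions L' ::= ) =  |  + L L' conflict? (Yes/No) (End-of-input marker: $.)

No

FIRST() =) = { ) } and FIRST(+ L L') = { + }.
The FIRST sets are disjoint and neither alternative is nullable — no conflict.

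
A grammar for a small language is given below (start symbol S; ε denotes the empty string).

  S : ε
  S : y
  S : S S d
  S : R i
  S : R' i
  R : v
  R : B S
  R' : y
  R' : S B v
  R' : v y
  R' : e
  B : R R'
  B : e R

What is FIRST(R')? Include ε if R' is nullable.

R' : y contributes {y}.
From R' : S B v: S nullable, take FIRST(S) ∪ FIRST(B) = { d, e, v, y }.
R' : v y contributes {v}.
R' : e contributes {e}.
Union: FIRST(R') = { d, e, v, y }.

{ d, e, v, y }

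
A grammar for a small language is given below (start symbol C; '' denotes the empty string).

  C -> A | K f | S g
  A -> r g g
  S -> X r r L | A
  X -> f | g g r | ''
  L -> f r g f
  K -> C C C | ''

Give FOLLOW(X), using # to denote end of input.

{ r }

In S -> X r r L: add FIRST(r r L) = { r }.
Union: FOLLOW(X) = { r }.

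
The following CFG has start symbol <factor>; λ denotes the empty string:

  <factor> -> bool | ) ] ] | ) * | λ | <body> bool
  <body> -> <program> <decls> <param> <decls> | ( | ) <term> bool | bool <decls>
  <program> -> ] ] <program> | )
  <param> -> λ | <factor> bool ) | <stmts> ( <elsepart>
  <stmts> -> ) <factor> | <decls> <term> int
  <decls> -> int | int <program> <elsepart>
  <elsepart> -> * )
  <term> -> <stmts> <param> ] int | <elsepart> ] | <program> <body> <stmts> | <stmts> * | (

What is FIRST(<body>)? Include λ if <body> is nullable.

{ (, ), ], bool }

From <body> -> <program> <decls> <param> <decls>: add FIRST(<program>) = { ), ] }.
<body> -> ( contributes {(}.
<body> -> ) <term> bool contributes {)}.
<body> -> bool <decls> contributes {bool}.
Union: FIRST(<body>) = { (, ), ], bool }.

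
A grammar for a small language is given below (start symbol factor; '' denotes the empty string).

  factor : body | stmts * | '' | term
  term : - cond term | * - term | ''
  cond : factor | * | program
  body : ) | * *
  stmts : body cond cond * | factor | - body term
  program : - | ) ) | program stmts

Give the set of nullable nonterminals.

Directly nullable (have an ''-production): factor, term.
stmts : factor with every symbol nullable, so stmts is nullable.
cond : factor with every symbol nullable, so cond is nullable.
No other nonterminal has a production whose RHS symbols are all nullable.

{ cond, factor, stmts, term }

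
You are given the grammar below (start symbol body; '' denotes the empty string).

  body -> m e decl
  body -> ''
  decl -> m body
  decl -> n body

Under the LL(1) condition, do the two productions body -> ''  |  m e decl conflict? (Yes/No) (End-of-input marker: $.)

FIRST('') = { '' } and FIRST(m e decl) = { m }.
The first is nullable but FOLLOW(body) = { $ } is disjoint from FIRST of the second.

No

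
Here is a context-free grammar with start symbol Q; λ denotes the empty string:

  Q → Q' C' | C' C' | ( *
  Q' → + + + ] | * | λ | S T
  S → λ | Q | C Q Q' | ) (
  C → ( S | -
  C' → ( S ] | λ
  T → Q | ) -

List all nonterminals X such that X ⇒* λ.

{ C', Q, Q', S, T }

Directly nullable (have an λ-production): Q', S, C'.
Q → Q' C' with every symbol nullable, so Q is nullable.
T → Q with every symbol nullable, so T is nullable.
No other nonterminal has a production whose RHS symbols are all nullable.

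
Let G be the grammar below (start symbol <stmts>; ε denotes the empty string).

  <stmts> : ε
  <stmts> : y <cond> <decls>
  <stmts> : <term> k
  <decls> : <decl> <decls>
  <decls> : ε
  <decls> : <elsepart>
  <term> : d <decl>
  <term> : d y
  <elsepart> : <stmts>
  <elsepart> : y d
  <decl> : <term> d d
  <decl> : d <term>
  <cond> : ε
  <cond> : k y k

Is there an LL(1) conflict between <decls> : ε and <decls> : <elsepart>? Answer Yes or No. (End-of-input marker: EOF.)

Yes

FIRST(ε) = { ε } and FIRST(<elsepart>) = { d, y, ε }.
Both alternatives are nullable, violating the LL(1) condition.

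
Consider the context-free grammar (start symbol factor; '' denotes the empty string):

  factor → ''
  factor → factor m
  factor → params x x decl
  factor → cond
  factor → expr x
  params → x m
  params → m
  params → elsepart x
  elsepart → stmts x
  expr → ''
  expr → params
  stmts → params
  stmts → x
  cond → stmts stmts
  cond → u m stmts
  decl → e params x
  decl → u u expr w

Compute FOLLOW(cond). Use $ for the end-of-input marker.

{ $, m }

In factor → cond: cond is at the end, add FOLLOW(factor) = { $, m }.
Union: FOLLOW(cond) = { $, m }.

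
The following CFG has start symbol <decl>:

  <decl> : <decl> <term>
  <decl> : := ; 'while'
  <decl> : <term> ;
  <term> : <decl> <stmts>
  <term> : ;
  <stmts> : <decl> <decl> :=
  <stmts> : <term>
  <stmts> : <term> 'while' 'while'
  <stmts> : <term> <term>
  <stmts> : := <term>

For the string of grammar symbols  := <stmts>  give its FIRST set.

:= is a terminal; add {:=} and stop.

{ := }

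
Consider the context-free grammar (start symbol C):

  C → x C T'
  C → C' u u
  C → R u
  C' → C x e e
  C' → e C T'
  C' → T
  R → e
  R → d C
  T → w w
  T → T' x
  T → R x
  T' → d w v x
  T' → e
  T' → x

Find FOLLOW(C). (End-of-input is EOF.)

{ EOF, d, e, u, x }

C is the start symbol, so EOF ∈ FOLLOW(C).
In C → x C T': add FIRST(T') = { d, e, x }.
In C' → C x e e: add FIRST(x e e) = { x }.
In C' → e C T': add FIRST(T') = { d, e, x }.
In R → d C: C is at the end, add FOLLOW(R) = { u, x }.
Union: FOLLOW(C) = { EOF, d, e, u, x }.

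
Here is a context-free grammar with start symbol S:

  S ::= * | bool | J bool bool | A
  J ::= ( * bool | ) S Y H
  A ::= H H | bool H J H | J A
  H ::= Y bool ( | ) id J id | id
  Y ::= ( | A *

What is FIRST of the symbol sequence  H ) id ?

Add FIRST(H) = { (, ), bool, id }; H is not nullable, stop.

{ (, ), bool, id }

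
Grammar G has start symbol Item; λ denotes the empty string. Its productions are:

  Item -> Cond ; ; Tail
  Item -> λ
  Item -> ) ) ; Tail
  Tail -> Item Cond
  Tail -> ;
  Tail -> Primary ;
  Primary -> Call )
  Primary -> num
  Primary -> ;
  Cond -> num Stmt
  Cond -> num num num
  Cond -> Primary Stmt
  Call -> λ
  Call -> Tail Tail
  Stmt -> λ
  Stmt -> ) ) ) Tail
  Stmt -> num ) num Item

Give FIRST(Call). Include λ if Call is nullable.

{ ), ;, num, λ }

Call -> λ contributes λ.
From Call -> Tail Tail: add FIRST(Tail) = { ), ;, num }.
Union: FIRST(Call) = { ), ;, num, λ }.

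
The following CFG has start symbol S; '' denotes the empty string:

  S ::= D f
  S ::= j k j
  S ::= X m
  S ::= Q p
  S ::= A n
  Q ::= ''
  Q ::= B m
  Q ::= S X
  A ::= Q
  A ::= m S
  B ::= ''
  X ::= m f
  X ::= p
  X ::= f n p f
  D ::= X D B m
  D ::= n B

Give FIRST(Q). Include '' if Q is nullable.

Q ::= '' contributes ''.
From Q ::= B m: B nullable, take FIRST(B) ∪ {m} = { m }.
From Q ::= S X: add FIRST(S) = { f, j, m, n, p }.
Union: FIRST(Q) = { f, j, m, n, p, '' }.

{ f, j, m, n, p, '' }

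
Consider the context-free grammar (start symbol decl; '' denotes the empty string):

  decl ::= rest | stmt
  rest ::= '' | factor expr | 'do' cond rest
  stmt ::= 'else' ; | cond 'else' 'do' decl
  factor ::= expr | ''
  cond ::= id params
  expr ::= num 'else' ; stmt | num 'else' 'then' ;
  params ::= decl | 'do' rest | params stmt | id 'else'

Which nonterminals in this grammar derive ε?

{ decl, factor, params, rest }

Directly nullable (have an ''-production): rest, factor.
decl ::= rest with every symbol nullable, so decl is nullable.
params ::= decl with every symbol nullable, so params is nullable.
No other nonterminal has a production whose RHS symbols are all nullable.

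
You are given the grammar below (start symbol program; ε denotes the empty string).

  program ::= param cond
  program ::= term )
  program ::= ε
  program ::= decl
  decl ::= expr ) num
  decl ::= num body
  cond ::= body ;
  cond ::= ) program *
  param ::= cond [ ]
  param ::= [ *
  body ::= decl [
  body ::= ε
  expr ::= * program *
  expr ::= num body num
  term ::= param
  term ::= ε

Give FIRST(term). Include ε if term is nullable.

{ ), *, ;, [, num, ε }

From term ::= param: add FIRST(param) = { ), *, ;, [, num }.
term ::= ε contributes ε.
Union: FIRST(term) = { ), *, ;, [, num, ε }.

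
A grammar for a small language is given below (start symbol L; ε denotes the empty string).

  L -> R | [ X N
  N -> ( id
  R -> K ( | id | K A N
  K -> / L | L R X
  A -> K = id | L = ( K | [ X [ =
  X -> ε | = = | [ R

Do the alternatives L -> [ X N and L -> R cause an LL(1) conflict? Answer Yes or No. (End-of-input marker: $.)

FIRST([ X N) = { [ } and FIRST(R) = { /, [, id }.
Both contain [, so the two alternatives are not disjoint — LL(1) conflict.

Yes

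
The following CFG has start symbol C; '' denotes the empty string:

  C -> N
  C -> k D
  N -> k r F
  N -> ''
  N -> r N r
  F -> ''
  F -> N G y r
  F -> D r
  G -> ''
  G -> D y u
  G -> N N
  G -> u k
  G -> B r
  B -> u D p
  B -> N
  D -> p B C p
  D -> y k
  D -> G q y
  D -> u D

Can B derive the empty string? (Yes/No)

Yes

B -> N and each of N is nullable, so B ⇒* ''.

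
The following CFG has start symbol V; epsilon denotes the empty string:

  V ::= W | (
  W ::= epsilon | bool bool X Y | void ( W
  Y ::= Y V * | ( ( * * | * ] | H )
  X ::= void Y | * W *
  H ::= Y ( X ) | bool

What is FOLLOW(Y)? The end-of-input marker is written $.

In W ::= bool bool X Y: Y is at the end, add FOLLOW(W) = { $, * }.
In Y ::= Y V *: add FIRST(V *) = { (, *, bool, void }.
In X ::= void Y: Y is at the end, add FOLLOW(X) = { (, ), *, bool }.
In H ::= Y ( X ): add FIRST(( X )) = { ( }.
Union: FOLLOW(Y) = { $, (, ), *, bool, void }.

{ $, (, ), *, bool, void }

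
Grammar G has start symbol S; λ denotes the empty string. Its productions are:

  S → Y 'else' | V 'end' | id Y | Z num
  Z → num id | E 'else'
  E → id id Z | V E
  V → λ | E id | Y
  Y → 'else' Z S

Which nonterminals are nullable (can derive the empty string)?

{ V }

Directly nullable (have an λ-production): V.
No other nonterminal has a production whose RHS symbols are all nullable.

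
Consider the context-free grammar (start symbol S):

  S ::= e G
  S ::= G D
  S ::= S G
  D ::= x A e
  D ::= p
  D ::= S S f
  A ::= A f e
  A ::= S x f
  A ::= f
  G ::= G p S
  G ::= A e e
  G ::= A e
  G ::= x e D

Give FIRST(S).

{ e, f, x }

S ::= e G contributes {e}.
From S ::= G D: add FIRST(G) = { e, f, x }.
From S ::= S G: add FIRST(S) = { e, f, x }.
Union: FIRST(S) = { e, f, x }.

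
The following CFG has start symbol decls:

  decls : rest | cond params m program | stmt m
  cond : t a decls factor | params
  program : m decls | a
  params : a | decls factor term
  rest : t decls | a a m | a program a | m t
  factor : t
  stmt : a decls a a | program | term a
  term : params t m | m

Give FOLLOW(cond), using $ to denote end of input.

In decls : cond params m program: add FIRST(params m program) = { a, m, t }.
Union: FOLLOW(cond) = { a, m, t }.

{ a, m, t }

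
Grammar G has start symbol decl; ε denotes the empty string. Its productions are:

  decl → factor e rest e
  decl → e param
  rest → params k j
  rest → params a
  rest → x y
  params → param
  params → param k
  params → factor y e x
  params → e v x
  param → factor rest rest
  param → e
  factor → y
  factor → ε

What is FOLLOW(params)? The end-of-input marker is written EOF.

{ a, k }

In rest → params k j: add FIRST(k j) = { k }.
In rest → params a: add FIRST(a) = { a }.
Union: FOLLOW(params) = { a, k }.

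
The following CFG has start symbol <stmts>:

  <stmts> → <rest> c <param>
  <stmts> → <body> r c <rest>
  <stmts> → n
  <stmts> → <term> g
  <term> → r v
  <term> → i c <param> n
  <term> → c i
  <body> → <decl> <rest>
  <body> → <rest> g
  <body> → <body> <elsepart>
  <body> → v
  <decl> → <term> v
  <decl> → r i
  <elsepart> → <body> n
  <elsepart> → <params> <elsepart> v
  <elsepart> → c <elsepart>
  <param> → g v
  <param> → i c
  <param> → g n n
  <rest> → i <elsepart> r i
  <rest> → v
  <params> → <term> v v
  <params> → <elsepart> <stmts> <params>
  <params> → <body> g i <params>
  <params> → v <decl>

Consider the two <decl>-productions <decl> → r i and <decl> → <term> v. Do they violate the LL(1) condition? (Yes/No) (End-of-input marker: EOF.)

Yes

FIRST(r i) = { r } and FIRST(<term> v) = { c, i, r }.
Both contain r, so the two alternatives are not disjoint — LL(1) conflict.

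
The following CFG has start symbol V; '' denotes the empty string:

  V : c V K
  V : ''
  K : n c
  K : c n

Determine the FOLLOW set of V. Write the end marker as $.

V is the start symbol, so $ ∈ FOLLOW(V).
In V : c V K: add FIRST(K) = { c, n }.
Union: FOLLOW(V) = { $, c, n }.

{ $, c, n }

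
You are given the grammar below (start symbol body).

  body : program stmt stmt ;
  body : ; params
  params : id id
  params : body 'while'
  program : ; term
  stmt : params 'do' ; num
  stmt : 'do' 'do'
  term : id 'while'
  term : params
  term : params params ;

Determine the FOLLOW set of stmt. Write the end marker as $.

In body : program stmt stmt ;: add FIRST(stmt ;) = { 'do', ;, id }.
In body : program stmt stmt ;: add FIRST(;) = { ; }.
Union: FOLLOW(stmt) = { 'do', ;, id }.

{ 'do', ;, id }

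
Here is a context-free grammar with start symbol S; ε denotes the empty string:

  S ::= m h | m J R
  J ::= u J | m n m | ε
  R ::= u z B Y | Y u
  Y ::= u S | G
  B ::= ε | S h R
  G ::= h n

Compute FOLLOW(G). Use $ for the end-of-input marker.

{ $, h, u }

In Y ::= G: G is at the end, add FOLLOW(Y) = { $, h, u }.
Union: FOLLOW(G) = { $, h, u }.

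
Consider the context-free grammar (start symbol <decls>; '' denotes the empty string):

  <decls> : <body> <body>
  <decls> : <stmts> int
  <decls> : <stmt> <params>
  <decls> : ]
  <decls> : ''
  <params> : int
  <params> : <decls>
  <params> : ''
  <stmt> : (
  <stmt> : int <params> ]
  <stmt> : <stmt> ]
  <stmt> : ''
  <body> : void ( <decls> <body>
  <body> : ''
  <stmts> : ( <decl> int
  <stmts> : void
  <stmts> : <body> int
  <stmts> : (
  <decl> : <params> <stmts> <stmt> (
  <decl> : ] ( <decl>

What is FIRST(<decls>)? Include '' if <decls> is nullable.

From <decls> : <body> <body>: <body>, <body> nullable, take FIRST(<body>) ∪ FIRST(<body>) = { void }; also '' since the whole RHS is nullable.
From <decls> : <stmts> int: add FIRST(<stmts>) = { (, int, void }.
From <decls> : <stmt> <params>: <stmt>, <params> nullable, take FIRST(<stmt>) ∪ FIRST(<params>) = { (, ], int, void }; also '' since the whole RHS is nullable.
<decls> : ] contributes {]}.
<decls> : '' contributes ''.
Union: FIRST(<decls>) = { (, ], int, void, '' }.

{ (, ], int, void, '' }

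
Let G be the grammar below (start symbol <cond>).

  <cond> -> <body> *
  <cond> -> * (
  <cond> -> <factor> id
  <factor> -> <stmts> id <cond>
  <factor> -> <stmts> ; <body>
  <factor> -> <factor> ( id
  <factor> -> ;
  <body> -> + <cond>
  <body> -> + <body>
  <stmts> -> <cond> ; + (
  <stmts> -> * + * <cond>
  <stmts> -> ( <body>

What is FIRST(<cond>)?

From <cond> -> <body> *: add FIRST(<body>) = { + }.
<cond> -> * ( contributes {*}.
From <cond> -> <factor> id: add FIRST(<factor>) = { (, *, +, ; }.
Union: FIRST(<cond>) = { (, *, +, ; }.

{ (, *, +, ; }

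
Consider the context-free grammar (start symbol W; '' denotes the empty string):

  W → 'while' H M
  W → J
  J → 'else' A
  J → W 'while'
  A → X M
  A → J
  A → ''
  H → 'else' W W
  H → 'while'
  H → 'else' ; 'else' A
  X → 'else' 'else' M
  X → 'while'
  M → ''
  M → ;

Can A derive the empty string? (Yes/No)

Yes

A has an ''-production, so A ⇒ ''.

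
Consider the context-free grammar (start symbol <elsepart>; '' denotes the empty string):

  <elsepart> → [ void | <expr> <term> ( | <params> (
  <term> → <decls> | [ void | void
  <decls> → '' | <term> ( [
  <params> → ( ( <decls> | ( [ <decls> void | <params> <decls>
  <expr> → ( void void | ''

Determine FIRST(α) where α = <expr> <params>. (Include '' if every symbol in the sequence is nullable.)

{ ( }

Add FIRST(<expr>)\{''} = { ( }; <expr> is nullable, continue.
Add FIRST(<params>) = { ( }; <params> is not nullable, stop.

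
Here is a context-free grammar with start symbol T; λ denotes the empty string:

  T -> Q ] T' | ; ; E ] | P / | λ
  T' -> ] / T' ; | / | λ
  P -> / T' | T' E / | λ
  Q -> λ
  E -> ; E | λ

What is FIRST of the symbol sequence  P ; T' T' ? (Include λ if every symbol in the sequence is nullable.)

Add FIRST(P)\{λ} = { /, ;, ] }; P is nullable, continue.
; is a terminal; add {;} and stop.

{ /, ;, ] }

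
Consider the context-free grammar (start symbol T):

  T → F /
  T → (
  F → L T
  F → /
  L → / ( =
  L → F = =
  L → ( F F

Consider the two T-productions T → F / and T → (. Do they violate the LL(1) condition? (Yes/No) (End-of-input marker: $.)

FIRST(F /) = { (, / } and FIRST(() = { ( }.
Both contain (, so the two alternatives are not disjoint — LL(1) conflict.

Yes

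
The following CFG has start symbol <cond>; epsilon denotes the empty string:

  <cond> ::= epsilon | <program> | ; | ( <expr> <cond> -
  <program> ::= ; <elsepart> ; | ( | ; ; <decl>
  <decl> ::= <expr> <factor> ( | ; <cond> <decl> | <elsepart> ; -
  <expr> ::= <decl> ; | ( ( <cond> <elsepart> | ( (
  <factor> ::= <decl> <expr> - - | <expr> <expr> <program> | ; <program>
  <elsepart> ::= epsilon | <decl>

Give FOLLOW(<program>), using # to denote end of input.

{ #, (, -, ; }

In <cond> ::= <program>: <program> is at the end, add FOLLOW(<cond>) = { #, (, -, ; }.
In <factor> ::= <expr> <expr> <program>: <program> is at the end, add FOLLOW(<factor>) = { ( }.
In <factor> ::= ; <program>: <program> is at the end, add FOLLOW(<factor>) = { ( }.
Union: FOLLOW(<program>) = { #, (, -, ; }.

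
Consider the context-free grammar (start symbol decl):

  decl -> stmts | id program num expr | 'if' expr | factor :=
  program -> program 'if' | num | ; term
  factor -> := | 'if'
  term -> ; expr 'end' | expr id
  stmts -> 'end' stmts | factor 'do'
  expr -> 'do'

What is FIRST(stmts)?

stmts -> 'end' stmts contributes {'end'}.
From stmts -> factor 'do': add FIRST(factor) = { 'if', := }.
Union: FIRST(stmts) = { 'end', 'if', := }.

{ 'end', 'if', := }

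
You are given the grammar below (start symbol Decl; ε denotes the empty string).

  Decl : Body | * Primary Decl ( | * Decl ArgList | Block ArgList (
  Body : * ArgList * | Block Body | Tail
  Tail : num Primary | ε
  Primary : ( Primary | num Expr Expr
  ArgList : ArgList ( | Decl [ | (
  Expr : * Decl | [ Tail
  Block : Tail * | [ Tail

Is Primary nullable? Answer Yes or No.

No

Nullable nonterminals: Body, Decl, Tail.
No production of Primary has an RHS whose symbols are all nullable, so Primary is not nullable.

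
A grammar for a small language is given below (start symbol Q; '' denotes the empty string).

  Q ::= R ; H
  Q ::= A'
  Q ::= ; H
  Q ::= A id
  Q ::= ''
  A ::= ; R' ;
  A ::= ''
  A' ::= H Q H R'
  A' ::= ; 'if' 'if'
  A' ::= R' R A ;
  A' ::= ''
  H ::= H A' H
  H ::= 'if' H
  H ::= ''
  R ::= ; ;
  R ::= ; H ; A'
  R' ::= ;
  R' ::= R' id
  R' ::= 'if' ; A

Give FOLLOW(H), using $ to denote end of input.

{ $, 'if', ;, id }

In Q ::= R ; H: H is at the end, add FOLLOW(Q) = { $, 'if', ;, id }.
In Q ::= ; H: H is at the end, add FOLLOW(Q) = { $, 'if', ;, id }.
In A' ::= H Q H R': add FIRST(Q H R') = { 'if', ;, id }.
In A' ::= H Q H R': add FIRST(R') = { 'if', ; }.
In H ::= H A' H: add FIRST(A' H)\{''} = { 'if', ;, id }.
  Since A' H is nullable, also add FOLLOW(H) = { $, 'if', ;, id }.
In H ::= H A' H: H is at the end, add FOLLOW(H) = { $, 'if', ;, id }.
In H ::= 'if' H: H is at the end, add FOLLOW(H) = { $, 'if', ;, id }.
In R ::= ; H ; A': add FIRST(; A') = { ; }.
Union: FOLLOW(H) = { $, 'if', ;, id }.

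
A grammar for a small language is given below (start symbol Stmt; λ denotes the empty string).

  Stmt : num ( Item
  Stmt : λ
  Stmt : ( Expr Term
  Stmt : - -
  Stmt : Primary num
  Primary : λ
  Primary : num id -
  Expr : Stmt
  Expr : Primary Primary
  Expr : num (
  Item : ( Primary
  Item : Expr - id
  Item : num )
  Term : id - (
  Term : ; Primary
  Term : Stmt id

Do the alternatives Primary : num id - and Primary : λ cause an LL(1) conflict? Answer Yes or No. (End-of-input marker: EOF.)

FIRST(num id -) = { num } and FIRST(λ) = { λ }.
The second alternative is nullable and FOLLOW(Primary) = { EOF, (, -, ;, id, num } shares num with FIRST of the first — conflict.

Yes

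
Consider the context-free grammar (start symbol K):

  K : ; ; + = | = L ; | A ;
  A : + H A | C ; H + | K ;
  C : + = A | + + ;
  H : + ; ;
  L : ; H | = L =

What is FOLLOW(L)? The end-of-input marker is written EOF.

In K : = L ;: add FIRST(;) = { ; }.
In L : = L =: add FIRST(=) = { = }.
Union: FOLLOW(L) = { ;, = }.

{ ;, = }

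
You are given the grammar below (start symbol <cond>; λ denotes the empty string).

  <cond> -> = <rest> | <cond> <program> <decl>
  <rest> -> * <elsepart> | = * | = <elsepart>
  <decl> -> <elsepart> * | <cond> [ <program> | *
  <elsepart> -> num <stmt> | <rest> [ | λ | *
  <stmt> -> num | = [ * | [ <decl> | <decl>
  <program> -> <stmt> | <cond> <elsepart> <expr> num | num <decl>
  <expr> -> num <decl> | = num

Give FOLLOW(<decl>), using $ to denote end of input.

In <cond> -> <cond> <program> <decl>: <decl> is at the end, add FOLLOW(<cond>) = { $, *, =, [, num }.
In <stmt> -> [ <decl>: <decl> is at the end, add FOLLOW(<stmt>) = { $, *, =, [, num }.
In <stmt> -> <decl>: <decl> is at the end, add FOLLOW(<stmt>) = { $, *, =, [, num }.
In <program> -> num <decl>: <decl> is at the end, add FOLLOW(<program>) = { $, *, =, [, num }.
In <expr> -> num <decl>: <decl> is at the end, add FOLLOW(<expr>) = { num }.
Union: FOLLOW(<decl>) = { $, *, =, [, num }.

{ $, *, =, [, num }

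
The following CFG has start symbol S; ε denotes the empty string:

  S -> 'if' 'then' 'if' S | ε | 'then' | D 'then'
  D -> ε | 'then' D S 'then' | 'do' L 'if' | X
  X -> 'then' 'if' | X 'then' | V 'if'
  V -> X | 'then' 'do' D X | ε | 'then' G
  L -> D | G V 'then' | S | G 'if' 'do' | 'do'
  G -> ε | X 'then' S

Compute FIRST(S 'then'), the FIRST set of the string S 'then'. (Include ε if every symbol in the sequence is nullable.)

{ 'do', 'if', 'then' }

Add FIRST(S)\{ε} = { 'do', 'if', 'then' }; S is nullable, continue.
'then' is a terminal; add {'then'} and stop.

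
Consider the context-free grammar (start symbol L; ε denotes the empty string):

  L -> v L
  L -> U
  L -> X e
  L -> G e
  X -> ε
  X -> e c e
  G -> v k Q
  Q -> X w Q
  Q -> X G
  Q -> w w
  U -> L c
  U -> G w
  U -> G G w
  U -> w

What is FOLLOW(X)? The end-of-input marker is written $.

{ e, v, w }

In L -> X e: add FIRST(e) = { e }.
In Q -> X w Q: add FIRST(w Q) = { w }.
In Q -> X G: add FIRST(G) = { v }.
Union: FOLLOW(X) = { e, v, w }.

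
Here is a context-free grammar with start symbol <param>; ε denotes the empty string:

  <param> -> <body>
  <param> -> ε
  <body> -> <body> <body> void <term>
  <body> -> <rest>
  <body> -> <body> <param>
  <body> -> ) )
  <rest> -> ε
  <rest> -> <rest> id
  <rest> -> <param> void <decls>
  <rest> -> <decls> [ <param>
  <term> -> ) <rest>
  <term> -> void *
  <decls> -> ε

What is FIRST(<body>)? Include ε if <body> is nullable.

From <body> -> <body> <body> void <term>: <body>, <body> nullable, take FIRST(<body>) ∪ FIRST(<body>) ∪ {void} = { ), [, id, void }.
From <body> -> <rest>: add FIRST(<rest>) = { ), [, id, void, ε } (including ε since <rest> is nullable).
From <body> -> <body> <param>: <body>, <param> nullable, take FIRST(<body>) ∪ FIRST(<param>) = { ), [, id, void }; also ε since the whole RHS is nullable.
<body> -> ) ) contributes {)}.
Union: FIRST(<body>) = { ), [, id, void, ε }.

{ ), [, id, void, ε }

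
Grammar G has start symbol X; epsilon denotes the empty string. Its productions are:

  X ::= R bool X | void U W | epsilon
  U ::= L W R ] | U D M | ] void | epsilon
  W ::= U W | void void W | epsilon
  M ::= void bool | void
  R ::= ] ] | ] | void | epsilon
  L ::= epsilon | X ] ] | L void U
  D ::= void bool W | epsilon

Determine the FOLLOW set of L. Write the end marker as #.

In U ::= L W R ]: add FIRST(W R ]) = { ], bool, void }.
In L ::= L void U: add FIRST(void U) = { void }.
Union: FOLLOW(L) = { ], bool, void }.

{ ], bool, void }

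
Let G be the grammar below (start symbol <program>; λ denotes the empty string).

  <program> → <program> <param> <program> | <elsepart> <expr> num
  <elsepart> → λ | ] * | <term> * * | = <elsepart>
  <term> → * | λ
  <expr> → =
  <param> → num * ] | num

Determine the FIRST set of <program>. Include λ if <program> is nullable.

From <program> → <program> <param> <program>: add FIRST(<program>) = { *, =, ] }.
From <program> → <elsepart> <expr> num: <elsepart> nullable, take FIRST(<elsepart>) ∪ FIRST(<expr>) = { *, =, ] }.
Union: FIRST(<program>) = { *, =, ] }.

{ *, =, ] }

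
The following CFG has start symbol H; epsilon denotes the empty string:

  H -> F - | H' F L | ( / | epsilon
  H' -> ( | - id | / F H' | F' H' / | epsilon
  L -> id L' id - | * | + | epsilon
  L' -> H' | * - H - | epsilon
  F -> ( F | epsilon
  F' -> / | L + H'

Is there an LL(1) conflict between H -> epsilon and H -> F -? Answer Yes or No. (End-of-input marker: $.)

FIRST(epsilon) = { epsilon } and FIRST(F -) = { (, - }.
The first alternative is nullable and FOLLOW(H) = { $, - } shares - with FIRST of the second — conflict.

Yes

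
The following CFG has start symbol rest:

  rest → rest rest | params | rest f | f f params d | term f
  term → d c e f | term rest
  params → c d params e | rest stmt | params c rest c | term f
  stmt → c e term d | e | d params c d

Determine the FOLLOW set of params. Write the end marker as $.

In rest → params: params is at the end, add FOLLOW(rest) = { $, c, d, e, f }.
In rest → f f params d: add FIRST(d) = { d }.
In params → c d params e: add FIRST(e) = { e }.
In params → params c rest c: add FIRST(c rest c) = { c }.
In stmt → d params c d: add FIRST(c d) = { c }.
Union: FOLLOW(params) = { $, c, d, e, f }.

{ $, c, d, e, f }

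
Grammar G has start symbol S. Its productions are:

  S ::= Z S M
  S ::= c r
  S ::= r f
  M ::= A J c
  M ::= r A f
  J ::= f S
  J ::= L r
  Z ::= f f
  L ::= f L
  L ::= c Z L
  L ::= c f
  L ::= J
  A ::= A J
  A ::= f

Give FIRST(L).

{ c, f }

L ::= f L contributes {f}.
L ::= c Z L contributes {c}.
L ::= c f contributes {c}.
From L ::= J: add FIRST(J) = { c, f }.
Union: FIRST(L) = { c, f }.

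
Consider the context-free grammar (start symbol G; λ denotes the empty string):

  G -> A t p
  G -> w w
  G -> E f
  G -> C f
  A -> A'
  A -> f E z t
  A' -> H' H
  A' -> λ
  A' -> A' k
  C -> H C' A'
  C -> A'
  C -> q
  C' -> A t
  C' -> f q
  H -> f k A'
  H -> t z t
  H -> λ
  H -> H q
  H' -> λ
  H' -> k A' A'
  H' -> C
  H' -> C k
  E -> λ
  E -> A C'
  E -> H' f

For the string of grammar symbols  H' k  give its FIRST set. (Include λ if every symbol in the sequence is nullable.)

{ f, k, q, t }

Add FIRST(H')\{λ} = { f, k, q, t }; H' is nullable, continue.
k is a terminal; add {k} and stop.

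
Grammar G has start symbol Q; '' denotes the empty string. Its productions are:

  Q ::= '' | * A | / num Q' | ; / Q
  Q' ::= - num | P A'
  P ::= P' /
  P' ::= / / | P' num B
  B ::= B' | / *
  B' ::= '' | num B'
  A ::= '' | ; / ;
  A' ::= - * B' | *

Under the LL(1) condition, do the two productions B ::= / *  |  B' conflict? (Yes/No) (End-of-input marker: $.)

Yes

FIRST(/ *) = { / } and FIRST(B') = { num, '' }.
The second alternative is nullable and FOLLOW(B) = { /, num } shares / with FIRST of the first — conflict.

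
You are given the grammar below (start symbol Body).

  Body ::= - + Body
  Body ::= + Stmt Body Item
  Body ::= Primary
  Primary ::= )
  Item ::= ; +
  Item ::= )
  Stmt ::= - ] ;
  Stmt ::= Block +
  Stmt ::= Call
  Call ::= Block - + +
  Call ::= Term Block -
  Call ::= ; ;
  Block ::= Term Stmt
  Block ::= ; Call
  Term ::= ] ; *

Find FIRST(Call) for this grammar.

{ ;, ] }

From Call ::= Block - + +: add FIRST(Block) = { ;, ] }.
From Call ::= Term Block -: add FIRST(Term) = { ] }.
Call ::= ; ; contributes {;}.
Union: FIRST(Call) = { ;, ] }.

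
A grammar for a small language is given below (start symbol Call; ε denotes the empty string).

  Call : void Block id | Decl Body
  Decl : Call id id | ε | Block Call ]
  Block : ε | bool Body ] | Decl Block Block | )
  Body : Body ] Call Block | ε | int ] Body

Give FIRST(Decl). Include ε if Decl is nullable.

{ ), ], bool, id, int, void, ε }

From Decl : Call id id: Call nullable, take FIRST(Call) ∪ {id} = { ), ], bool, id, int, void }.
Decl : ε contributes ε.
From Decl : Block Call ]: Block, Call nullable, take FIRST(Block) ∪ FIRST(Call) ∪ {]} = { ), ], bool, id, int, void }.
Union: FIRST(Decl) = { ), ], bool, id, int, void, ε }.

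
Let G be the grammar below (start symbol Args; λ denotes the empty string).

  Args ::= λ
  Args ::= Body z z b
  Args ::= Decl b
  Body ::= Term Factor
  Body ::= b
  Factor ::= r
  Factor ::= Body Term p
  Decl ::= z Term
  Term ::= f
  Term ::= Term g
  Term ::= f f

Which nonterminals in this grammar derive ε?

{ Args }

Directly nullable (have an λ-production): Args.
No other nonterminal has a production whose RHS symbols are all nullable.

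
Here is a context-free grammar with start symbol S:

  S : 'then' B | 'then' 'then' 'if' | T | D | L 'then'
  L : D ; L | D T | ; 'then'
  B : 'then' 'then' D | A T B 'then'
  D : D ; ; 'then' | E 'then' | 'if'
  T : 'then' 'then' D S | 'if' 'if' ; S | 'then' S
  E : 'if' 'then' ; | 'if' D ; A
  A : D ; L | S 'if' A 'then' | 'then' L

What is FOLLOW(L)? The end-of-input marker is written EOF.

{ 'if', 'then' }

In S : L 'then': add FIRST('then') = { 'then' }.
In L : D ; L: L is at the end, add FOLLOW(L) = { 'if', 'then' }.
In A : D ; L: L is at the end, add FOLLOW(A) = { 'if', 'then' }.
In A : 'then' L: L is at the end, add FOLLOW(A) = { 'if', 'then' }.
Union: FOLLOW(L) = { 'if', 'then' }.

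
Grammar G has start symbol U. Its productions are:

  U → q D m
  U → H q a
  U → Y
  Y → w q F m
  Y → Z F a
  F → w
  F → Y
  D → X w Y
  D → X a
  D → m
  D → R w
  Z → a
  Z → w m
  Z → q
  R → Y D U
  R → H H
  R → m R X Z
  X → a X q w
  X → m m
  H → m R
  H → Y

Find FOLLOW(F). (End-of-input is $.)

{ a, m }

In Y → w q F m: add FIRST(m) = { m }.
In Y → Z F a: add FIRST(a) = { a }.
Union: FOLLOW(F) = { a, m }.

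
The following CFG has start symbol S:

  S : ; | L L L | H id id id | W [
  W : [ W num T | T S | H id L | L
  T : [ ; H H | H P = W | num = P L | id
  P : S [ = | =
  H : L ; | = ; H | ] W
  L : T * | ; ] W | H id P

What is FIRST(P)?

From P : S [ =: add FIRST(S) = { ;, =, [, ], id, num }.
P : = contributes {=}.
Union: FIRST(P) = { ;, =, [, ], id, num }.

{ ;, =, [, ], id, num }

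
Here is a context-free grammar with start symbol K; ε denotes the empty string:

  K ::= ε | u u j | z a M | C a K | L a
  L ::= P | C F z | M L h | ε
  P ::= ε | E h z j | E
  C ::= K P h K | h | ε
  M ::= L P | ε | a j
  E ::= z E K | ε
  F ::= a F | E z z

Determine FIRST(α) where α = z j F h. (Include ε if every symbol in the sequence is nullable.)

{ z }

z is a terminal; add {z} and stop.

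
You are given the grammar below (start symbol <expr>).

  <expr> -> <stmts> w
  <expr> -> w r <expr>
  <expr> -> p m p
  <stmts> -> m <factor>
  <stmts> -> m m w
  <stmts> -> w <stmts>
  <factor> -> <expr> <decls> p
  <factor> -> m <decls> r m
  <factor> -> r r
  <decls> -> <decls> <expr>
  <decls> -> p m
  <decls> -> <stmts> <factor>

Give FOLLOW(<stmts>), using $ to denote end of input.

In <expr> -> <stmts> w: add FIRST(w) = { w }.
In <stmts> -> w <stmts>: <stmts> is at the end, add FOLLOW(<stmts>) = { m, p, r, w }.
In <decls> -> <stmts> <factor>: add FIRST(<factor>) = { m, p, r, w }.
Union: FOLLOW(<stmts>) = { m, p, r, w }.

{ m, p, r, w }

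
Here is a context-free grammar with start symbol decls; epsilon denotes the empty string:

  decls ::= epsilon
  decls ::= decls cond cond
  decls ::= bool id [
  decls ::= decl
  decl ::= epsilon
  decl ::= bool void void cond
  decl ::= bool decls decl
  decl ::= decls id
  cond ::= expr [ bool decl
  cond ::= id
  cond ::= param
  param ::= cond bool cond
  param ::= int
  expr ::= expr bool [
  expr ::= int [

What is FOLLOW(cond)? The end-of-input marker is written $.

In decls ::= decls cond cond: add FIRST(cond) = { id, int }.
In decls ::= decls cond cond: cond is at the end, add FOLLOW(decls) = { $, bool, id, int }.
In decl ::= bool void void cond: cond is at the end, add FOLLOW(decl) = { $, bool, id, int }.
In param ::= cond bool cond: add FIRST(bool cond) = { bool }.
In param ::= cond bool cond: cond is at the end, add FOLLOW(param) = { $, bool, id, int }.
Union: FOLLOW(cond) = { $, bool, id, int }.

{ $, bool, id, int }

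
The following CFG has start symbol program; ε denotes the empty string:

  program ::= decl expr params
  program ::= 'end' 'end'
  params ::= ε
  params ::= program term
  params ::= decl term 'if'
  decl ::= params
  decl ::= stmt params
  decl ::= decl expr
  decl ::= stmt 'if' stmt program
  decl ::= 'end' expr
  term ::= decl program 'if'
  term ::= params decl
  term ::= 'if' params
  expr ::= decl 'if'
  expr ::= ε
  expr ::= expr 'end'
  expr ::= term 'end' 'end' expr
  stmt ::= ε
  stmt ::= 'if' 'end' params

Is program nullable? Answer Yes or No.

program ::= decl expr params and each of decl, expr, params is nullable, so program ⇒* ε.

Yes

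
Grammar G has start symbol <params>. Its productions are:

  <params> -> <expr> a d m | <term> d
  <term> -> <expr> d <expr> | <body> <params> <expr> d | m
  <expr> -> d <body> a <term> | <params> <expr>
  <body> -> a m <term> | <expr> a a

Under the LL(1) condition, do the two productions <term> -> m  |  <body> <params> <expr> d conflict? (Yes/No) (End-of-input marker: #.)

Yes

FIRST(m) = { m } and FIRST(<body> <params> <expr> d) = { a, d, m }.
Both contain m, so the two alternatives are not disjoint — LL(1) conflict.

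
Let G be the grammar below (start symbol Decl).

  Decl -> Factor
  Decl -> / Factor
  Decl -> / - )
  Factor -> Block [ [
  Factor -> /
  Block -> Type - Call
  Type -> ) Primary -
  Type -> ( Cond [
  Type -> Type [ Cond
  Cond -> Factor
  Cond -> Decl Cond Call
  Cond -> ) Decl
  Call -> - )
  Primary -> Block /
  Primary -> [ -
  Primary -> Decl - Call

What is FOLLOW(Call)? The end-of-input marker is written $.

{ -, /, [ }

In Block -> Type - Call: Call is at the end, add FOLLOW(Block) = { /, [ }.
In Cond -> Decl Cond Call: Call is at the end, add FOLLOW(Cond) = { -, [ }.
In Primary -> Decl - Call: Call is at the end, add FOLLOW(Primary) = { - }.
Union: FOLLOW(Call) = { -, /, [ }.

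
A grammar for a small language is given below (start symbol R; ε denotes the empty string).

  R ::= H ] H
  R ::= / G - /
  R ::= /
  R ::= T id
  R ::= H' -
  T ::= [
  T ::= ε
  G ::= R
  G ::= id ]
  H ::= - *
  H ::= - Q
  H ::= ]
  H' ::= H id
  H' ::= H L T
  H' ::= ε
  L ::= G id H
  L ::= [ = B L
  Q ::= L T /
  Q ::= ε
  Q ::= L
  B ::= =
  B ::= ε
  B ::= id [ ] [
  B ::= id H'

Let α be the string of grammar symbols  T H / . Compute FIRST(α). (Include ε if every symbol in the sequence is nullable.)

Add FIRST(T)\{ε} = { [ }; T is nullable, continue.
Add FIRST(H) = { -, ] }; H is not nullable, stop.

{ -, [, ] }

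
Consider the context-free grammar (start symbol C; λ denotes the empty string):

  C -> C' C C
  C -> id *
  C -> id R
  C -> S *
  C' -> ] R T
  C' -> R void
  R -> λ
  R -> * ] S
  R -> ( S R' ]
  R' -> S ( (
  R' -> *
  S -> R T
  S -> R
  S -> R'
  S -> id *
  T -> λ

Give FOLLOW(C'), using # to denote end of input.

{ (, *, ], id, void }

In C -> C' C C: add FIRST(C C) = { (, *, ], id, void }.
Union: FOLLOW(C') = { (, *, ], id, void }.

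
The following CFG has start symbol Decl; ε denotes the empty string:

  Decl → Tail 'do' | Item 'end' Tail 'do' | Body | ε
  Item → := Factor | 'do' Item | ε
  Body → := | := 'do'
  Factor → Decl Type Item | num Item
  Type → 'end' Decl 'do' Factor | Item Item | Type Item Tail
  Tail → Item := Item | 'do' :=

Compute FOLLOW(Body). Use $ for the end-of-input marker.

{ $, 'do', 'end', := }

In Decl → Body: Body is at the end, add FOLLOW(Decl) = { $, 'do', 'end', := }.
Union: FOLLOW(Body) = { $, 'do', 'end', := }.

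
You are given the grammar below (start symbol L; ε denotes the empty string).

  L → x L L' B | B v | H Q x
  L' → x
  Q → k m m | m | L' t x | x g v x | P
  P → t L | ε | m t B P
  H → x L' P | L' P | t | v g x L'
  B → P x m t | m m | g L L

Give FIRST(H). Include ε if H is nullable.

H → x L' P contributes {x}.
From H → L' P: add FIRST(L') = { x }.
H → t contributes {t}.
H → v g x L' contributes {v}.
Union: FIRST(H) = { t, v, x }.

{ t, v, x }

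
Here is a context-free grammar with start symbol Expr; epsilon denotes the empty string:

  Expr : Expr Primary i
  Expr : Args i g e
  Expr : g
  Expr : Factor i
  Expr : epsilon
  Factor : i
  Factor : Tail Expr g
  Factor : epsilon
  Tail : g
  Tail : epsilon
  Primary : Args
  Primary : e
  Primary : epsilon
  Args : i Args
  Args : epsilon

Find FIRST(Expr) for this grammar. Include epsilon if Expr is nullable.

From Expr : Expr Primary i: Expr, Primary nullable, take FIRST(Expr) ∪ FIRST(Primary) ∪ {i} = { e, g, i }.
From Expr : Args i g e: Args nullable, take FIRST(Args) ∪ {i} = { i }.
Expr : g contributes {g}.
From Expr : Factor i: Factor nullable, take FIRST(Factor) ∪ {i} = { e, g, i }.
Expr : epsilon contributes epsilon.
Union: FIRST(Expr) = { e, g, i, epsilon }.

{ e, g, i, epsilon }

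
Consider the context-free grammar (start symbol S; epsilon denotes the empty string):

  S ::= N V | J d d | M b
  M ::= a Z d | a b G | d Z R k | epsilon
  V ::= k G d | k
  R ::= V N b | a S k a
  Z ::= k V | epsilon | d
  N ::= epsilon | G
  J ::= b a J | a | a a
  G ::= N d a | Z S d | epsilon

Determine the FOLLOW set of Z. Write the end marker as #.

{ a, b, d, k }

In M ::= a Z d: add FIRST(d) = { d }.
In M ::= d Z R k: add FIRST(R k) = { a, k }.
In G ::= Z S d: add FIRST(S d) = { a, b, d, k }.
Union: FOLLOW(Z) = { a, b, d, k }.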